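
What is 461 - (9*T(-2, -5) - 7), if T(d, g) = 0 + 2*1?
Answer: 450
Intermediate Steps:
T(d, g) = 2 (T(d, g) = 0 + 2 = 2)
461 - (9*T(-2, -5) - 7) = 461 - (9*2 - 7) = 461 - (18 - 7) = 461 - 1*11 = 461 - 11 = 450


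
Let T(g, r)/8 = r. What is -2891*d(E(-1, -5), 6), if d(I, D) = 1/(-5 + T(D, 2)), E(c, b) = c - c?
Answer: -2891/11 ≈ -262.82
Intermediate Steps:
T(g, r) = 8*r
E(c, b) = 0
d(I, D) = 1/11 (d(I, D) = 1/(-5 + 8*2) = 1/(-5 + 16) = 1/11)
-2891*d(E(-1, -5), 6) = -2891*1/11 = -2891/11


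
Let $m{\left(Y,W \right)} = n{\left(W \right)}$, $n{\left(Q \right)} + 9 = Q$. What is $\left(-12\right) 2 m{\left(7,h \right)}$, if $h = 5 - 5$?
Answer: $216$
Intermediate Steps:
$n{\left(Q \right)} = -9 + Q$
$h = 0$ ($h = 5 - 5 = 0$)
$m{\left(Y,W \right)} = -9 + W$
$\left(-12\right) 2 m{\left(7,h \right)} = \left(-12\right) 2 \left(-9 + 0\right) = \left(-24\right) \left(-9\right) = 216$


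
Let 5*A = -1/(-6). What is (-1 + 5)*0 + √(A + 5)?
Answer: √4530/30 ≈ 2.2435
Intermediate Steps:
A = 1/30 (A = (-1/(-6))/5 = (-1*(-⅙))/5 = (⅕)*(⅙) = 1/30 ≈ 0.033333)
(-1 + 5)*0 + √(A + 5) = (-1 + 5)*0 + √(1/30 + 5) = 4*0 + √(151/30) = 0 + √4530/30 = √4530/30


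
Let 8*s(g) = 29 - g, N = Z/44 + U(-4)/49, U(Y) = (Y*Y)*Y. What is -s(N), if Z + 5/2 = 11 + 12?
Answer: -128671/34496 ≈ -3.7300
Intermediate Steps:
Z = 41/2 (Z = -5/2 + (11 + 12) = -5/2 + 23 = 41/2 ≈ 20.500)
U(Y) = Y³ (U(Y) = Y²*Y = Y³)
N = -3623/4312 (N = (41/2)/44 + (-4)³/49 = (41/2)*(1/44) - 64*1/49 = 41/88 - 64/49 = -3623/4312 ≈ -0.84021)
s(g) = 29/8 - g/8 (s(g) = (29 - g)/8 = 29/8 - g/8)
-s(N) = -(29/8 - ⅛*(-3623/4312)) = -(29/8 + 3623/34496) = -1*128671/34496 = -128671/34496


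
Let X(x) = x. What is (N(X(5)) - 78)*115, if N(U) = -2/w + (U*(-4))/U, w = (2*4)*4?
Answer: -150995/16 ≈ -9437.2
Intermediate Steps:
w = 32 (w = 8*4 = 32)
N(U) = -65/16 (N(U) = -2/32 + (U*(-4))/U = -2*1/32 + (-4*U)/U = -1/16 - 4 = -65/16)
(N(X(5)) - 78)*115 = (-65/16 - 78)*115 = -1313/16*115 = -150995/16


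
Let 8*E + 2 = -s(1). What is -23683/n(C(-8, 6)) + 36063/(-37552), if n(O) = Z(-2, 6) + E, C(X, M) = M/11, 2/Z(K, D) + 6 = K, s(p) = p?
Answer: 7114571813/187760 ≈ 37892.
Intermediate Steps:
Z(K, D) = 2/(-6 + K)
E = -3/8 (E = -1/4 + (-1*1)/8 = -1/4 + (1/8)*(-1) = -1/4 - 1/8 = -3/8 ≈ -0.37500)
C(X, M) = M/11 (C(X, M) = M*(1/11) = M/11)
n(O) = -5/8 (n(O) = 2/(-6 - 2) - 3/8 = 2/(-8) - 3/8 = 2*(-1/8) - 3/8 = -1/4 - 3/8 = -5/8)
-23683/n(C(-8, 6)) + 36063/(-37552) = -23683/(-5/8) + 36063/(-37552) = -23683*(-8/5) + 36063*(-1/37552) = 189464/5 - 36063/37552 = 7114571813/187760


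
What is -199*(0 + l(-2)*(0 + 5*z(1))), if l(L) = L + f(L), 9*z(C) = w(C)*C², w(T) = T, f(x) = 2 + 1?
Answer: -995/9 ≈ -110.56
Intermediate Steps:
f(x) = 3
z(C) = C³/9 (z(C) = (C*C²)/9 = C³/9)
l(L) = 3 + L (l(L) = L + 3 = 3 + L)
-199*(0 + l(-2)*(0 + 5*z(1))) = -199*(0 + (3 - 2)*(0 + 5*((⅑)*1³))) = -199*(0 + 1*(0 + 5*((⅑)*1))) = -199*(0 + 1*(0 + 5*(⅑))) = -199*(0 + 1*(0 + 5/9)) = -199*(0 + 1*(5/9)) = -199*(0 + 5/9) = -199*5/9 = -995/9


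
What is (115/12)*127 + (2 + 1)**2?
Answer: 14713/12 ≈ 1226.1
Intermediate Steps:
(115/12)*127 + (2 + 1)**2 = (115*(1/12))*127 + 3**2 = (115/12)*127 + 9 = 14605/12 + 9 = 14713/12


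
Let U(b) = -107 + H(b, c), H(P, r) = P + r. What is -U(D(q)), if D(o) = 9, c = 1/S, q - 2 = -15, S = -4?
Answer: 393/4 ≈ 98.250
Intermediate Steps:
q = -13 (q = 2 - 15 = -13)
c = -¼ (c = 1/(-4) = -¼ ≈ -0.25000)
U(b) = -429/4 + b (U(b) = -107 + (b - ¼) = -107 + (-¼ + b) = -429/4 + b)
-U(D(q)) = -(-429/4 + 9) = -1*(-393/4) = 393/4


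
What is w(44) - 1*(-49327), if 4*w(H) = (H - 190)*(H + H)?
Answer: 46115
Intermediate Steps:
w(H) = H*(-190 + H)/2 (w(H) = ((H - 190)*(H + H))/4 = ((-190 + H)*(2*H))/4 = (2*H*(-190 + H))/4 = H*(-190 + H)/2)
w(44) - 1*(-49327) = (1/2)*44*(-190 + 44) - 1*(-49327) = (1/2)*44*(-146) + 49327 = -3212 + 49327 = 46115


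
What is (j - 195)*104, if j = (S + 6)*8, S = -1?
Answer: -16120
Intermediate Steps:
j = 40 (j = (-1 + 6)*8 = 5*8 = 40)
(j - 195)*104 = (40 - 195)*104 = -155*104 = -16120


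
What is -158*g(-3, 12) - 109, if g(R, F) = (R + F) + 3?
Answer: -2005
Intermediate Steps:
g(R, F) = 3 + F + R (g(R, F) = (F + R) + 3 = 3 + F + R)
-158*g(-3, 12) - 109 = -158*(3 + 12 - 3) - 109 = -158*12 - 109 = -1896 - 109 = -2005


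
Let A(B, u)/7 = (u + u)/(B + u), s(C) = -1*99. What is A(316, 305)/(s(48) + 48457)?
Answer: 2135/15015159 ≈ 0.00014219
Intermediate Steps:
s(C) = -99
A(B, u) = 14*u/(B + u) (A(B, u) = 7*((u + u)/(B + u)) = 7*((2*u)/(B + u)) = 7*(2*u/(B + u)) = 14*u/(B + u))
A(316, 305)/(s(48) + 48457) = (14*305/(316 + 305))/(-99 + 48457) = (14*305/621)/48358 = (14*305*(1/621))*(1/48358) = (4270/621)*(1/48358) = 2135/15015159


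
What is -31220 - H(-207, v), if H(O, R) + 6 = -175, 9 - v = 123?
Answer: -31039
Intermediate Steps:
v = -114 (v = 9 - 1*123 = 9 - 123 = -114)
H(O, R) = -181 (H(O, R) = -6 - 175 = -181)
-31220 - H(-207, v) = -31220 - 1*(-181) = -31220 + 181 = -31039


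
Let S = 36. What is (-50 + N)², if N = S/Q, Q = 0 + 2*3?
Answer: 1936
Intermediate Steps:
Q = 6 (Q = 0 + 6 = 6)
N = 6 (N = 36/6 = 36*(⅙) = 6)
(-50 + N)² = (-50 + 6)² = (-44)² = 1936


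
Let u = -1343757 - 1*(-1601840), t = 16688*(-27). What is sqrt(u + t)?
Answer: I*sqrt(192493) ≈ 438.74*I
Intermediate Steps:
t = -450576
u = 258083 (u = -1343757 + 1601840 = 258083)
sqrt(u + t) = sqrt(258083 - 450576) = sqrt(-192493) = I*sqrt(192493)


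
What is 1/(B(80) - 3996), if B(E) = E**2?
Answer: 1/2404 ≈ 0.00041597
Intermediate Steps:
1/(B(80) - 3996) = 1/(80**2 - 3996) = 1/(6400 - 3996) = 1/2404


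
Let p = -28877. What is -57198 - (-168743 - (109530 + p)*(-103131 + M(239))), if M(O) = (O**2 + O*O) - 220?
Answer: 878503368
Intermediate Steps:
M(O) = -220 + 2*O**2 (M(O) = (O**2 + O**2) - 220 = 2*O**2 - 220 = -220 + 2*O**2)
-57198 - (-168743 - (109530 + p)*(-103131 + M(239))) = -57198 - (-168743 - (109530 - 28877)*(-103131 + (-220 + 2*239**2))) = -57198 - (-168743 - 80653*(-103131 + (-220 + 2*57121))) = -57198 - (-168743 - 80653*(-103131 + (-220 + 114242))) = -57198 - (-168743 - 80653*(-103131 + 114022)) = -57198 - (-168743 - 80653*10891) = -57198 - (-168743 - 1*878391823) = -57198 - (-168743 - 878391823) = -57198 - 1*(-878560566) = -57198 + 878560566 = 878503368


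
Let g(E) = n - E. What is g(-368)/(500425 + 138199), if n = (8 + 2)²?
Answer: 117/159656 ≈ 0.00073283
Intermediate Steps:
n = 100 (n = 10² = 100)
g(E) = 100 - E
g(-368)/(500425 + 138199) = (100 - 1*(-368))/(500425 + 138199) = (100 + 368)/638624 = 468*(1/638624) = 117/159656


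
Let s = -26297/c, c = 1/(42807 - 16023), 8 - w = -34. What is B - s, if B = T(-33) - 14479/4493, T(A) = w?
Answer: 3164594618291/4493 ≈ 7.0434e+8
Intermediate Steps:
w = 42 (w = 8 - 1*(-34) = 8 + 34 = 42)
c = 1/26784 ≈ 3.7336e-5
T(A) = 42
B = 174227/4493 (B = 42 - 14479/4493 = 174227/4493 ≈ 38.777)
s = -704338848 (s = -26297/1/26784 = -26297*26784 = -704338848)
B - s = 174227/4493 - 1*(-704338848) = 174227/4493 + 704338848 = 3164594618291/4493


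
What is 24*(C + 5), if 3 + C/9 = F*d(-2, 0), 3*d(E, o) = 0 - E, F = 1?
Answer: -384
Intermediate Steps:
d(E, o) = -E/3 (d(E, o) = (0 - E)/3 = (-E)/3 = -E/3)
C = -21 (C = -27 + 9*(1*(-1/3*(-2))) = -27 + 9*(1*(2/3)) = -27 + 9*(2/3) = -27 + 6 = -21)
24*(C + 5) = 24*(-21 + 5) = 24*(-16) = -384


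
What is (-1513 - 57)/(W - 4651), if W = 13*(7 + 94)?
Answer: 785/1669 ≈ 0.47034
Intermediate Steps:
W = 1313 (W = 13*101 = 1313)
(-1513 - 57)/(W - 4651) = (-1513 - 57)/(1313 - 4651) = -1570/(-3338) = -1570*(-1/3338) = 785/1669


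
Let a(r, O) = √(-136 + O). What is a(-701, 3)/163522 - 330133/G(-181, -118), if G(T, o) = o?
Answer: 330133/118 + I*√133/163522 ≈ 2797.7 + 7.0526e-5*I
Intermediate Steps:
a(-701, 3)/163522 - 330133/G(-181, -118) = √(-136 + 3)/163522 - 330133/(-118) = √(-133)*(1/163522) - 330133*(-1/118) = (I*√133)*(1/163522) + 330133/118 = I*√133/163522 + 330133/118 = 330133/118 + I*√133/163522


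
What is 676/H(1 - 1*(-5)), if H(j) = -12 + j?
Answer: -338/3 ≈ -112.67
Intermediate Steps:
676/H(1 - 1*(-5)) = 676/(-12 + (1 - 1*(-5))) = 676/(-12 + (1 + 5)) = 676/(-12 + 6) = 676/(-6) = 676*(-⅙) = -338/3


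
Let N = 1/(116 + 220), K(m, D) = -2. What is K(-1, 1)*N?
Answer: -1/168 ≈ -0.0059524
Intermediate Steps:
N = 1/336 ≈ 0.0029762
K(-1, 1)*N = -2*1/336 = -1/168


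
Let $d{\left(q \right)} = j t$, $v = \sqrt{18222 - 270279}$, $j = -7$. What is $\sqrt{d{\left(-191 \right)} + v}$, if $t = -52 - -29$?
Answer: $\sqrt{161 + i \sqrt{252057}} \approx 18.55 + 13.532 i$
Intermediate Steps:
$t = -23$ ($t = -52 + 29 = -23$)
$v = i \sqrt{252057}$ ($v = \sqrt{-252057} = i \sqrt{252057} \approx 502.05 i$)
$d{\left(q \right)} = 161$ ($d{\left(q \right)} = \left(-7\right) \left(-23\right) = 161$)
$\sqrt{d{\left(-191 \right)} + v} = \sqrt{161 + i \sqrt{252057}}$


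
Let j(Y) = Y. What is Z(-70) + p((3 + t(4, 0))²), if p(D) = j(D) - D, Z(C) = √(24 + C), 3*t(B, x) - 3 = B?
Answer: I*√46 ≈ 6.7823*I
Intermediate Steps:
t(B, x) = 1 + B/3
p(D) = 0 (p(D) = D - D = 0)
Z(-70) + p((3 + t(4, 0))²) = √(24 - 70) + 0 = √(-46) + 0 = I*√46 + 0 = I*√46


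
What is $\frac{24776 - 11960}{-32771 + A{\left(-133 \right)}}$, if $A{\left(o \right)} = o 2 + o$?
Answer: $- \frac{6408}{16585} \approx -0.38637$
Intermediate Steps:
$A{\left(o \right)} = 3 o$ ($A{\left(o \right)} = 2 o + o = 3 o$)
$\frac{24776 - 11960}{-32771 + A{\left(-133 \right)}} = \frac{24776 - 11960}{-32771 + 3 \left(-133\right)} = \frac{12816}{-32771 - 399} = \frac{12816}{-33170} = 12816 \left(- \frac{1}{33170}\right) = - \frac{6408}{16585}$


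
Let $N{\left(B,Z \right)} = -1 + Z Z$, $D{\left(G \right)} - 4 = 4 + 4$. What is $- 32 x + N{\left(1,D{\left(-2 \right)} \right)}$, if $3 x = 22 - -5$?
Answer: $-145$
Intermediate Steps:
$D{\left(G \right)} = 12$ ($D{\left(G \right)} = 4 + \left(4 + 4\right) = 4 + 8 = 12$)
$N{\left(B,Z \right)} = -1 + Z^{2}$
$x = 9$ ($x = \frac{22 - -5}{3} = \frac{22 + 5}{3} = \frac{1}{3} \cdot 27 = 9$)
$- 32 x + N{\left(1,D{\left(-2 \right)} \right)} = \left(-32\right) 9 - \left(1 - 12^{2}\right) = -288 + \left(-1 + 144\right) = -288 + 143 = -145$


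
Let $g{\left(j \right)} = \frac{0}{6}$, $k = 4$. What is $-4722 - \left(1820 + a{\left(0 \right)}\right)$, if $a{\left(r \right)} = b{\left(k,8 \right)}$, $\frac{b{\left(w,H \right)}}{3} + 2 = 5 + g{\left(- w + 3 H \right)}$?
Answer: $-6551$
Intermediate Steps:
$g{\left(j \right)} = 0$ ($g{\left(j \right)} = 0 \cdot \frac{1}{6} = 0$)
$b{\left(w,H \right)} = 9$ ($b{\left(w,H \right)} = -6 + 3 \left(5 + 0\right) = -6 + 3 \cdot 5 = -6 + 15 = 9$)
$a{\left(r \right)} = 9$
$-4722 - \left(1820 + a{\left(0 \right)}\right) = -4722 - 1829 = -6551$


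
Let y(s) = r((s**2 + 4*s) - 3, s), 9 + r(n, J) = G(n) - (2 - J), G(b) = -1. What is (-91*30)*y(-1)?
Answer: 35490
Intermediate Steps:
r(n, J) = -12 + J (r(n, J) = -9 + (-1 - (2 - J)) = -9 + (-1 + (-2 + J)) = -9 + (-3 + J) = -12 + J)
y(s) = -12 + s
(-91*30)*y(-1) = (-91*30)*(-12 - 1) = -2730*(-13) = 35490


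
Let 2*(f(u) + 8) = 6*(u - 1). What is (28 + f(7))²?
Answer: 1444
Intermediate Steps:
f(u) = -11 + 3*u (f(u) = -8 + (6*(u - 1))/2 = -8 + (6*(-1 + u))/2 = -8 + (-6 + 6*u)/2 = -8 + (-3 + 3*u) = -11 + 3*u)
(28 + f(7))² = (28 + (-11 + 3*7))² = (28 + (-11 + 21))² = (28 + 10)² = 38² = 1444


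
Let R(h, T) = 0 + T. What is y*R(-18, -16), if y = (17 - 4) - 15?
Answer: 32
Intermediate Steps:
R(h, T) = T
y = -2 (y = 13 - 15 = -2)
y*R(-18, -16) = -2*(-16) = 32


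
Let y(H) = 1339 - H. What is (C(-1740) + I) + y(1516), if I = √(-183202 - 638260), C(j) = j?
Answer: -1917 + I*√821462 ≈ -1917.0 + 906.35*I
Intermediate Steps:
I = I*√821462 (I = √(-821462) = I*√821462 ≈ 906.35*I)
(C(-1740) + I) + y(1516) = (-1740 + I*√821462) + (1339 - 1*1516) = (-1740 + I*√821462) + (1339 - 1516) = (-1740 + I*√821462) - 177 = -1917 + I*√821462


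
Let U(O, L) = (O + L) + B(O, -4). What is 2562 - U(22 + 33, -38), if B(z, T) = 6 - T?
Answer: 2535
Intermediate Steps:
U(O, L) = 10 + L + O (U(O, L) = (O + L) + (6 - 1*(-4)) = (L + O) + (6 + 4) = (L + O) + 10 = 10 + L + O)
2562 - U(22 + 33, -38) = 2562 - (10 - 38 + (22 + 33)) = 2562 - (10 - 38 + 55) = 2562 - 1*27 = 2562 - 27 = 2535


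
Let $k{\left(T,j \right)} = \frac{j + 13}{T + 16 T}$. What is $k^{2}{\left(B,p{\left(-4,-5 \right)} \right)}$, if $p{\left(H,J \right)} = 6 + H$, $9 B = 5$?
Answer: $\frac{729}{289} \approx 2.5225$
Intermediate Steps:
$B = \frac{5}{9}$ ($B = \frac{1}{9} \cdot 5 = \frac{5}{9} \approx 0.55556$)
$k{\left(T,j \right)} = \frac{13 + j}{17 T}$
$k^{2}{\left(B,p{\left(-4,-5 \right)} \right)} = \left(\frac{13 + \left(6 - 4\right)}{17 \cdot \frac{5}{9}}\right)^{2} = \left(\frac{1}{17} \cdot \frac{9}{5} \left(13 + 2\right)\right)^{2} = \left(\frac{1}{17} \cdot \frac{9}{5} \cdot 15\right)^{2} = \left(\frac{27}{17}\right)^{2} = \frac{729}{289}$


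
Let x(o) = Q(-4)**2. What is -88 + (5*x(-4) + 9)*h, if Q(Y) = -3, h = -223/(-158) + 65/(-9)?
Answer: -31741/79 ≈ -401.78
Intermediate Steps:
h = -8263/1422 (h = -223*(-1/158) + 65*(-1/9) = 223/158 - 65/9 = -8263/1422 ≈ -5.8108)
x(o) = 9 (x(o) = (-3)**2 = 9)
-88 + (5*x(-4) + 9)*h = -88 + (5*9 + 9)*(-8263/1422) = -88 + (45 + 9)*(-8263/1422) = -88 + 54*(-8263/1422) = -88 - 24789/79 = -31741/79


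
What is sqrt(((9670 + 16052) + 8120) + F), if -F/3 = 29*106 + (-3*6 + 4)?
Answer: sqrt(24662) ≈ 157.04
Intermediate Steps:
F = -9180 (F = -3*(29*106 + (-3*6 + 4)) = -3*(3074 + (-18 + 4)) = -3*(3074 - 14) = -3*3060 = -9180)
sqrt(((9670 + 16052) + 8120) + F) = sqrt(((9670 + 16052) + 8120) - 9180) = sqrt((25722 + 8120) - 9180) = sqrt(33842 - 9180) = sqrt(24662)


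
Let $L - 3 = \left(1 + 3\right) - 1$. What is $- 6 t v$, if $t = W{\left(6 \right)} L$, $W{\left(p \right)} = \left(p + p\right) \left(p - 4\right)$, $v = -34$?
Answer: $29376$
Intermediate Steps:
$L = 6$ ($L = 3 + \left(\left(1 + 3\right) - 1\right) = 3 + \left(4 - 1\right) = 3 + 3 = 6$)
$W{\left(p \right)} = 2 p \left(-4 + p\right)$
$t = 144$ ($t = 2 \cdot 6 \left(-4 + 6\right) 6 = 2 \cdot 6 \cdot 2 \cdot 6 = 24 \cdot 6 = 144$)
$- 6 t v = \left(-6\right) 144 \left(-34\right) = \left(-864\right) \left(-34\right) = 29376$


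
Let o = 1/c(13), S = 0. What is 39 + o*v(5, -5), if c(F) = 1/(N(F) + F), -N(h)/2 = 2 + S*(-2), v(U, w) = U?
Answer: 84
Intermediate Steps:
N(h) = -4 (N(h) = -2*(2 + 0*(-2)) = -2*(2 + 0) = -2*2 = -4)
c(F) = 1/(-4 + F)
o = 9 (o = 1/(1/(-4 + 13)) = 1/(1/9) = 9)
39 + o*v(5, -5) = 39 + 9*5 = 39 + 45 = 84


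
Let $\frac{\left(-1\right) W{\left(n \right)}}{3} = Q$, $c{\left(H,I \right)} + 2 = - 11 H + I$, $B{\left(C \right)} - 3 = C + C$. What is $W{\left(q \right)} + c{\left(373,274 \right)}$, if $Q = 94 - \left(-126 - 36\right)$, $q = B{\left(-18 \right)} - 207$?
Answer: $-4599$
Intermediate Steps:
$B{\left(C \right)} = 3 + 2 C$ ($B{\left(C \right)} = 3 + \left(C + C\right) = 3 + 2 C$)
$c{\left(H,I \right)} = -2 + I - 11 H$ ($c{\left(H,I \right)} = -2 - \left(- I + 11 H\right) = -2 + I - 11 H$)
$q = -240$ ($q = \left(3 + 2 \left(-18\right)\right) - 207 = \left(3 - 36\right) - 207 = -33 - 207 = -240$)
$Q = 256$ ($Q = 94 - \left(-126 - 36\right) = 94 - -162 = 94 + 162 = 256$)
$W{\left(n \right)} = -768$ ($W{\left(n \right)} = \left(-3\right) 256 = -768$)
$W{\left(q \right)} + c{\left(373,274 \right)} = -768 - 3831 = -4599$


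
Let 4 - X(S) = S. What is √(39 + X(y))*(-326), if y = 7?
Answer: -1956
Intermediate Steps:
X(S) = 4 - S
√(39 + X(y))*(-326) = √(39 + (4 - 1*7))*(-326) = √(39 + (4 - 7))*(-326) = √(39 - 3)*(-326) = √36*(-326) = 6*(-326) = -1956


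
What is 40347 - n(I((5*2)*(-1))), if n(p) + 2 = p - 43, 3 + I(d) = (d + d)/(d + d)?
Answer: 40394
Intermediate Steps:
I(d) = -2 (I(d) = -3 + (d + d)/(d + d) = -3 + (2*d)/((2*d)) = -3 + (2*d)*(1/(2*d)) = -3 + 1 = -2)
n(p) = -45 + p (n(p) = -2 + (p - 43) = -2 + (-43 + p) = -45 + p)
40347 - n(I((5*2)*(-1))) = 40347 - (-45 - 2) = 40347 - 1*(-47) = 40347 + 47 = 40394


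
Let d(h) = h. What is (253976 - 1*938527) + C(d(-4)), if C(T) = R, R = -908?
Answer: -685459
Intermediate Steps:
C(T) = -908
(253976 - 1*938527) + C(d(-4)) = (253976 - 1*938527) - 908 = (253976 - 938527) - 908 = -684551 - 908 = -685459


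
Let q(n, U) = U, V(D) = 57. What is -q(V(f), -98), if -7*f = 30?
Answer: 98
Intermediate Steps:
f = -30/7 (f = -⅐*30 = -30/7 ≈ -4.2857)
-q(V(f), -98) = -1*(-98) = 98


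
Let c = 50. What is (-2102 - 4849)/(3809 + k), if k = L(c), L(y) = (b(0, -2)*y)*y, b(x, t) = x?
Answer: -6951/3809 ≈ -1.8249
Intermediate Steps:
L(y) = 0 (L(y) = (0*y)*y = 0*y = 0)
k = 0
(-2102 - 4849)/(3809 + k) = (-2102 - 4849)/(3809 + 0) = -6951/3809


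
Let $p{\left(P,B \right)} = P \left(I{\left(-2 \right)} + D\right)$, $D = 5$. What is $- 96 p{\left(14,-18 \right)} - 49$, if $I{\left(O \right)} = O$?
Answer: $-4081$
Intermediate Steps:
$p{\left(P,B \right)} = 3 P$ ($p{\left(P,B \right)} = P \left(-2 + 5\right) = P 3 = 3 P$)
$- 96 p{\left(14,-18 \right)} - 49 = - 96 \cdot 3 \cdot 14 - 49 = \left(-96\right) 42 - 49 = -4032 - 49 = -4081$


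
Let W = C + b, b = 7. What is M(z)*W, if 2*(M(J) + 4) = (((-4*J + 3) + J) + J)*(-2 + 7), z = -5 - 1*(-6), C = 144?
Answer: -453/2 ≈ -226.50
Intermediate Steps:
W = 151 (W = 144 + 7 = 151)
z = 1 (z = -5 + 6 = 1)
M(J) = 7/2 - 5*J (M(J) = -4 + ((((-4*J + 3) + J) + J)*(-2 + 7))/2 = -4 + ((((3 - 4*J) + J) + J)*5)/2 = -4 + (((3 - 3*J) + J)*5)/2 = -4 + ((3 - 2*J)*5)/2 = -4 + (15 - 10*J)/2 = -4 + (15/2 - 5*J) = 7/2 - 5*J)
M(z)*W = (7/2 - 5*1)*151 = (7/2 - 5)*151 = -3/2*151 = -453/2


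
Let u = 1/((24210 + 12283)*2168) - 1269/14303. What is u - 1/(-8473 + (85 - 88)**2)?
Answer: -106080940011765/1197241193824976 ≈ -0.088604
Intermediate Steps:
u = -100399235353/1131607933672 (u = (1/2168)/36493 - 1269*1/14303 = (1/36493)*(1/2168) - 1269/14303 = 1/79116824 - 1269/14303 = -100399235353/1131607933672 ≈ -0.088723)
u - 1/(-8473 + (85 - 88)**2) = -100399235353/1131607933672 - 1/(-8473 + (85 - 88)**2) = -100399235353/1131607933672 - 1/(-8473 + (-3)**2) = -100399235353/1131607933672 - 1/(-8473 + 9) = -100399235353/1131607933672 - 1/(-8464) = -100399235353/1131607933672 - 1*(-1/8464) = -100399235353/1131607933672 + 1/8464 = -106080940011765/1197241193824976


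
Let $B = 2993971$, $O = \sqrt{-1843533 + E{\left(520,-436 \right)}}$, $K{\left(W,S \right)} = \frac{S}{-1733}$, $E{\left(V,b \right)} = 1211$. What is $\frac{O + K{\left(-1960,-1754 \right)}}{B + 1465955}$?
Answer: $\frac{877}{3864525879} + \frac{i \sqrt{1842322}}{4459926} \approx 2.2694 \cdot 10^{-7} + 0.00030434 i$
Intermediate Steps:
$K{\left(W,S \right)} = - \frac{S}{1733}$ ($K{\left(W,S \right)} = S \left(- \frac{1}{1733}\right) = - \frac{S}{1733}$)
$O = i \sqrt{1842322}$ ($O = \sqrt{-1843533 + 1211} = \sqrt{-1842322} = i \sqrt{1842322} \approx 1357.3 i$)
$\frac{O + K{\left(-1960,-1754 \right)}}{B + 1465955} = \frac{i \sqrt{1842322} - - \frac{1754}{1733}}{2993971 + 1465955} = \frac{i \sqrt{1842322} + \frac{1754}{1733}}{4459926} = \left(\frac{1754}{1733} + i \sqrt{1842322}\right) \frac{1}{4459926} = \frac{877}{3864525879} + \frac{i \sqrt{1842322}}{4459926}$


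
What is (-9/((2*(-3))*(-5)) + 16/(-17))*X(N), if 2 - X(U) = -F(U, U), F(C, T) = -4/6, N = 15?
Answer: -422/255 ≈ -1.6549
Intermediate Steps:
F(C, T) = -⅔ (F(C, T) = -4*⅙ = -⅔)
X(U) = 4/3 (X(U) = 2 - (-1)*(-2)/3 = 2 - 1*⅔ = 2 - ⅔ = 4/3)
(-9/((2*(-3))*(-5)) + 16/(-17))*X(N) = (-9/((2*(-3))*(-5)) + 16/(-17))*(4/3) = (-9/((-6*(-5))) + 16*(-1/17))*(4/3) = (-9/30 - 16/17)*(4/3) = (-9*1/30 - 16/17)*(4/3) = (-3/10 - 16/17)*(4/3) = -211/170*4/3 = -422/255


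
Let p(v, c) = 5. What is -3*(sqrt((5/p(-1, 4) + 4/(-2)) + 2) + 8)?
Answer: -27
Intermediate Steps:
-3*(sqrt((5/p(-1, 4) + 4/(-2)) + 2) + 8) = -3*(sqrt((5/5 + 4/(-2)) + 2) + 8) = -3*(sqrt((5*(1/5) + 4*(-1/2)) + 2) + 8) = -3*(sqrt((1 - 2) + 2) + 8) = -3*(sqrt(-1 + 2) + 8) = -3*(sqrt(1) + 8) = -3*(1 + 8) = -3*9 = -27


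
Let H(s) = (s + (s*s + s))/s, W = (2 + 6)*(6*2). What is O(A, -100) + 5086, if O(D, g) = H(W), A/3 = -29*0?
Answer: 5184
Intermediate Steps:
A = 0 (A = 3*(-29*0) = 3*0 = 0)
W = 96 (W = 8*12 = 96)
H(s) = (s**2 + 2*s)/s (H(s) = (s + (s**2 + s))/s = (s + (s + s**2))/s = (s**2 + 2*s)/s)
O(D, g) = 98 (O(D, g) = 2 + 96 = 98)
O(A, -100) + 5086 = 98 + 5086 = 5184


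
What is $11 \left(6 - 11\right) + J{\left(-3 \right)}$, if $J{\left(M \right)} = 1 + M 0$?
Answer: $-54$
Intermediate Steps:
$J{\left(M \right)} = 1$ ($J{\left(M \right)} = 1 + 0 = 1$)
$11 \left(6 - 11\right) + J{\left(-3 \right)} = 11 \left(6 - 11\right) + 1 = 11 \left(-5\right) + 1 = -55 + 1 = -54$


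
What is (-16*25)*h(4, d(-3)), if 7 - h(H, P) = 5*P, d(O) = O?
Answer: -8800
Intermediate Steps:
h(H, P) = 7 - 5*P
(-16*25)*h(4, d(-3)) = (-16*25)*(7 - 5*(-3)) = -400*(7 + 15) = -400*22 = -8800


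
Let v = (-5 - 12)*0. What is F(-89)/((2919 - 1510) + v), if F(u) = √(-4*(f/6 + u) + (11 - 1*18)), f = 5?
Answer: √3111/4227 ≈ 0.013195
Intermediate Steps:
F(u) = √(-31/3 - 4*u) (F(u) = √(-4*(5/6 + u) + (11 - 1*18)) = √(-4*(5*(⅙) + u) + (11 - 18)) = √(-4*(⅚ + u) - 7) = √((-10/3 - 4*u) - 7) = √(-31/3 - 4*u))
v = 0 (v = -17*0 = 0)
F(-89)/((2919 - 1510) + v) = (√(-93 - 36*(-89))/3)/((2919 - 1510) + 0) = (√(-93 + 3204)/3)/(1409 + 0) = (√3111/3)/1409 = (√3111/3)*(1/1409) = √3111/4227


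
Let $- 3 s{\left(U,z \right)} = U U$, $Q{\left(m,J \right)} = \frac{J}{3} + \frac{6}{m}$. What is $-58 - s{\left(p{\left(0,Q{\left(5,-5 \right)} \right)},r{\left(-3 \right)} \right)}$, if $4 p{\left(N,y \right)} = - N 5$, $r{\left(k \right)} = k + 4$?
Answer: $-58$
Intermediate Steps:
$Q{\left(m,J \right)} = \frac{6}{m} + \frac{J}{3}$ ($Q{\left(m,J \right)} = J \frac{1}{3} + \frac{6}{m} = \frac{J}{3} + \frac{6}{m} = \frac{6}{m} + \frac{J}{3}$)
$r{\left(k \right)} = 4 + k$
$p{\left(N,y \right)} = - \frac{5 N}{4}$ ($p{\left(N,y \right)} = \frac{- N 5}{4} = \frac{\left(-5\right) N}{4} = - \frac{5 N}{4}$)
$s{\left(U,z \right)} = - \frac{U^{2}}{3}$ ($s{\left(U,z \right)} = - \frac{U U}{3} = - \frac{U^{2}}{3}$)
$-58 - s{\left(p{\left(0,Q{\left(5,-5 \right)} \right)},r{\left(-3 \right)} \right)} = -58 - - \frac{\left(\left(- \frac{5}{4}\right) 0\right)^{2}}{3} = -58 - - \frac{0^{2}}{3} = -58 - \left(- \frac{1}{3}\right) 0 = -58 - 0 = -58 + 0 = -58$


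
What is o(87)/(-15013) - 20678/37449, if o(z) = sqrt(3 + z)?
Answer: -20678/37449 - 3*sqrt(10)/15013 ≈ -0.55280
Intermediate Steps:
o(87)/(-15013) - 20678/37449 = sqrt(3 + 87)/(-15013) - 20678/37449 = sqrt(90)*(-1/15013) - 20678*1/37449 = (3*sqrt(10))*(-1/15013) - 20678/37449 = -3*sqrt(10)/15013 - 20678/37449 = -20678/37449 - 3*sqrt(10)/15013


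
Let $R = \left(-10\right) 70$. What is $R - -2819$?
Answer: $2119$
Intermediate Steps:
$R = -700$
$R - -2819 = -700 - -2819 = -700 + 2819 = 2119$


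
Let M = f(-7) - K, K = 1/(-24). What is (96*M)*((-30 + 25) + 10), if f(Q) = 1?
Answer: 500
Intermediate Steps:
K = -1/24 ≈ -0.041667
M = 25/24 (M = 1 - 1*(-1/24) = 1 + 1/24 = 25/24 ≈ 1.0417)
(96*M)*((-30 + 25) + 10) = (96*(25/24))*((-30 + 25) + 10) = 100*(-5 + 10) = 100*5 = 500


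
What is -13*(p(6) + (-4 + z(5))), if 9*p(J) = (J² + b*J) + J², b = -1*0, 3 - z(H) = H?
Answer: -26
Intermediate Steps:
z(H) = 3 - H
b = 0
p(J) = 2*J²/9 (p(J) = ((J² + 0*J) + J²)/9 = ((J² + 0) + J²)/9 = (J² + J²)/9 = (2*J²)/9 = 2*J²/9)
-13*(p(6) + (-4 + z(5))) = -13*((2/9)*6² + (-4 + (3 - 1*5))) = -13*((2/9)*36 + (-4 + (3 - 5))) = -13*(8 + (-4 - 2)) = -13*(8 - 6) = -13*2 = -26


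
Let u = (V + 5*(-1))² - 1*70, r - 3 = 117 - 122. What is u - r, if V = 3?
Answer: -64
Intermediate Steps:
r = -2 (r = 3 + (117 - 122) = 3 - 5 = -2)
u = -66 (u = (3 + 5*(-1))² - 1*70 = (3 - 5)² - 70 = (-2)² - 70 = 4 - 70 = -66)
u - r = -66 - 1*(-2) = -66 + 2 = -64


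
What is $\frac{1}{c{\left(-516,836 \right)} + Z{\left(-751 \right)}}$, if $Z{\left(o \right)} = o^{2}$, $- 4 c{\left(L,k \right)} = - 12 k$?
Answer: $\frac{1}{566509} \approx 1.7652 \cdot 10^{-6}$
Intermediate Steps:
$c{\left(L,k \right)} = 3 k$ ($c{\left(L,k \right)} = - \frac{\left(-12\right) k}{4} = 3 k$)
$\frac{1}{c{\left(-516,836 \right)} + Z{\left(-751 \right)}} = \frac{1}{3 \cdot 836 + \left(-751\right)^{2}} = \frac{1}{2508 + 564001} = \frac{1}{566509}$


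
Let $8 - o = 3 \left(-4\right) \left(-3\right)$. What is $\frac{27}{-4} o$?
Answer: $189$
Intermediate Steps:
$o = -28$ ($o = 8 - 3 \left(-4\right) \left(-3\right) = 8 - \left(-12\right) \left(-3\right) = 8 - 36 = -28$)
$\frac{27}{-4} o = \frac{27}{-4} \left(-28\right) = 27 \left(- \frac{1}{4}\right) \left(-28\right) = \left(- \frac{27}{4}\right) \left(-28\right) = 189$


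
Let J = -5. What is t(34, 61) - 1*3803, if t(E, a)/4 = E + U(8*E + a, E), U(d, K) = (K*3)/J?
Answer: -18743/5 ≈ -3748.6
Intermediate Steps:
U(d, K) = -3*K/5 (U(d, K) = (K*3)/(-5) = (3*K)*(-1/5) = -3*K/5)
t(E, a) = 8*E/5 (t(E, a) = 4*(E - 3*E/5) = 4*(2*E/5) = 8*E/5)
t(34, 61) - 1*3803 = (8/5)*34 - 1*3803 = 272/5 - 3803 = -18743/5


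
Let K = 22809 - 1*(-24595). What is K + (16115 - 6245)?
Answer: 57274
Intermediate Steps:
K = 47404 (K = 22809 + 24595 = 47404)
K + (16115 - 6245) = 47404 + (16115 - 6245) = 47404 + 9870 = 57274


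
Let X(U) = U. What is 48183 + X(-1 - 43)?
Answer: 48139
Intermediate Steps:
48183 + X(-1 - 43) = 48183 + (-1 - 43) = 48183 - 44 = 48139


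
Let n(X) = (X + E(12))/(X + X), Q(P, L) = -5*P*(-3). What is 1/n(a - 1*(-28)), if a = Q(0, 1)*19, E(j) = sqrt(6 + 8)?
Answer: 112/55 - 4*sqrt(14)/55 ≈ 1.7642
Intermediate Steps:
Q(P, L) = 15*P
E(j) = sqrt(14)
a = 0 (a = (15*0)*19 = 0*19 = 0)
n(X) = (X + sqrt(14))/(2*X) (n(X) = (X + sqrt(14))/(X + X) = (X + sqrt(14))/((2*X)) = (X + sqrt(14))*(1/(2*X)) = (X + sqrt(14))/(2*X))
1/n(a - 1*(-28)) = 1/(((0 - 1*(-28)) + sqrt(14))/(2*(0 - 1*(-28)))) = 1/(((0 + 28) + sqrt(14))/(2*(0 + 28))) = 1/((1/2)*(28 + sqrt(14))/28) = 1/((1/2)*(1/28)*(28 + sqrt(14))) = 1/(1/2 + sqrt(14)/56)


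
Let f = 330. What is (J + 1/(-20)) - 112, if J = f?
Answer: 4359/20 ≈ 217.95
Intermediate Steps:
J = 330
(J + 1/(-20)) - 112 = (330 + 1/(-20)) - 112 = (330 - 1/20) - 112 = 6599/20 - 112 = 4359/20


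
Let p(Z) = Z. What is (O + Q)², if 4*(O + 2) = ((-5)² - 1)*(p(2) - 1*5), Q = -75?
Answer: 9025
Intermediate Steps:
O = -20 (O = -2 + (((-5)² - 1)*(2 - 1*5))/4 = -2 + ((25 - 1)*(2 - 5))/4 = -2 + (24*(-3))/4 = -2 + (¼)*(-72) = -2 - 18 = -20)
(O + Q)² = (-20 - 75)² = (-95)² = 9025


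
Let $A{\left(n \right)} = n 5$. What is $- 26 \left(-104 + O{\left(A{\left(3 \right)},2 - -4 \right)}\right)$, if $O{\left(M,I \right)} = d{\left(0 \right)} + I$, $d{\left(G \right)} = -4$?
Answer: $2652$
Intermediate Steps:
$A{\left(n \right)} = 5 n$
$O{\left(M,I \right)} = -4 + I$
$- 26 \left(-104 + O{\left(A{\left(3 \right)},2 - -4 \right)}\right) = - 26 \left(-104 + \left(-4 + \left(2 - -4\right)\right)\right) = - 26 \left(-104 + \left(-4 + \left(2 + 4\right)\right)\right) = - 26 \left(-104 + \left(-4 + 6\right)\right) = - 26 \left(-104 + 2\right) = \left(-26\right) \left(-102\right) = 2652$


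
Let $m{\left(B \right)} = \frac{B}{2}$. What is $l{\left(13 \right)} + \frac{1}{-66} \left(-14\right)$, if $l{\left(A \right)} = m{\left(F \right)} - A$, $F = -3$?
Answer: $- \frac{943}{66} \approx -14.288$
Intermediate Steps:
$m{\left(B \right)} = \frac{B}{2}$ ($m{\left(B \right)} = B \frac{1}{2} = \frac{B}{2}$)
$l{\left(A \right)} = - \frac{3}{2} - A$ ($l{\left(A \right)} = \frac{1}{2} \left(-3\right) - A = - \frac{3}{2} - A$)
$l{\left(13 \right)} + \frac{1}{-66} \left(-14\right) = \left(- \frac{3}{2} - 13\right) + \frac{1}{-66} \left(-14\right) = \left(- \frac{3}{2} - 13\right) - - \frac{7}{33} = - \frac{29}{2} + \frac{7}{33} = - \frac{943}{66}$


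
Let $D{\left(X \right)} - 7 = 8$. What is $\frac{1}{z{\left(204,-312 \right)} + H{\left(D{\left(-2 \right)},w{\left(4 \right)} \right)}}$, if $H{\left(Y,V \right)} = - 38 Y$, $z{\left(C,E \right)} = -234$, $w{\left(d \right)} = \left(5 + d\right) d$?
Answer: $- \frac{1}{804} \approx -0.0012438$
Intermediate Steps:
$w{\left(d \right)} = d \left(5 + d\right)$
$D{\left(X \right)} = 15$ ($D{\left(X \right)} = 7 + 8 = 15$)
$\frac{1}{z{\left(204,-312 \right)} + H{\left(D{\left(-2 \right)},w{\left(4 \right)} \right)}} = \frac{1}{-234 - 570} = \frac{1}{-804} = - \frac{1}{804}$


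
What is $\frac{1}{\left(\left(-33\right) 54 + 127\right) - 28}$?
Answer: $- \frac{1}{1683} \approx -0.00059418$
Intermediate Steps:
$\frac{1}{\left(\left(-33\right) 54 + 127\right) - 28} = \frac{1}{\left(-1782 + 127\right) - 28} = \frac{1}{-1655 - 28} = \frac{1}{-1683} = - \frac{1}{1683}$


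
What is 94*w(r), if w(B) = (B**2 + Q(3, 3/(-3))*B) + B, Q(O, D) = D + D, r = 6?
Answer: 2820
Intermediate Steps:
Q(O, D) = 2*D
w(B) = B**2 - B (w(B) = (B**2 + (2*(3/(-3)))*B) + B = (B**2 + (2*(3*(-1/3)))*B) + B = (B**2 + (2*(-1))*B) + B = (B**2 - 2*B) + B = B**2 - B)
94*w(r) = 94*(6*(-1 + 6)) = 94*(6*5) = 94*30 = 2820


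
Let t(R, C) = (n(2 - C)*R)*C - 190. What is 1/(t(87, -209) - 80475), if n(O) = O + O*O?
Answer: -1/813442621 ≈ -1.2293e-9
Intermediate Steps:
n(O) = O + O²
t(R, C) = -190 + C*R*(2 - C)*(3 - C) (t(R, C) = (((2 - C)*(1 + (2 - C)))*R)*C - 190 = (((2 - C)*(3 - C))*R)*C - 190 = (R*(2 - C)*(3 - C))*C - 190 = C*R*(2 - C)*(3 - C) - 190 = -190 + C*R*(2 - C)*(3 - C))
1/(t(87, -209) - 80475) = 1/((-190 - 209*87*(-3 - 209)*(-2 - 209)) - 80475) = 1/((-190 - 209*87*(-212)*(-211)) - 80475) = 1/((-190 - 813361956) - 80475) = 1/(-813362146 - 80475) = 1/(-813442621) = -1/813442621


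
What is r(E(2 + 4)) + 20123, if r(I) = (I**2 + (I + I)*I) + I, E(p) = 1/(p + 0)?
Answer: 80493/4 ≈ 20123.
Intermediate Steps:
E(p) = 1/p
r(I) = I + 3*I**2 (r(I) = (I**2 + (2*I)*I) + I = (I**2 + 2*I**2) + I = 3*I**2 + I = I + 3*I**2)
r(E(2 + 4)) + 20123 = (1 + 3/(2 + 4))/(2 + 4) + 20123 = (1 + 3/6)/6 + 20123 = (1 + 3*(1/6))/6 + 20123 = (1 + 1/2)/6 + 20123 = (1/6)*(3/2) + 20123 = 1/4 + 20123 = 80493/4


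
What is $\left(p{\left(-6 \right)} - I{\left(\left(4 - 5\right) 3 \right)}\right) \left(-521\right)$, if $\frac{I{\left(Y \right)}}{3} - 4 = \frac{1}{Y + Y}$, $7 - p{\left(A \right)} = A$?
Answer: $- \frac{1563}{2} \approx -781.5$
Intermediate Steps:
$p{\left(A \right)} = 7 - A$
$I{\left(Y \right)} = 12 + \frac{3}{2 Y}$ ($I{\left(Y \right)} = 12 + \frac{3}{Y + Y} = 12 + \frac{3}{2 Y}$)
$\left(p{\left(-6 \right)} - I{\left(\left(4 - 5\right) 3 \right)}\right) \left(-521\right) = \left(\left(7 - -6\right) - \left(12 + \frac{3}{2 \left(4 - 5\right) 3}\right)\right) \left(-521\right) = \left(\left(7 + 6\right) - \left(12 + \frac{3}{2 \left(\left(-1\right) 3\right)}\right)\right) \left(-521\right) = \left(13 - \left(12 + \frac{3}{2 \left(-3\right)}\right)\right) \left(-521\right) = \left(13 - \left(12 + \frac{3}{2} \left(- \frac{1}{3}\right)\right)\right) \left(-521\right) = \left(13 - \left(12 - \frac{1}{2}\right)\right) \left(-521\right) = \left(13 - \frac{23}{2}\right) \left(-521\right) = \frac{3}{2} \left(-521\right) = - \frac{1563}{2}$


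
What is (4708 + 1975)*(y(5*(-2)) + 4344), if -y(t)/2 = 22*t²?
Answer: -374248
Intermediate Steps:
y(t) = -44*t²
(4708 + 1975)*(y(5*(-2)) + 4344) = (4708 + 1975)*(-44*(5*(-2))² + 4344) = 6683*(-44*(-10)² + 4344) = 6683*(-44*100 + 4344) = 6683*(-4400 + 4344) = 6683*(-56) = -374248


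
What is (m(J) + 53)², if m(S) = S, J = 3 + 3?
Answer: 3481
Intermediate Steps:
J = 6
(m(J) + 53)² = (6 + 53)² = 59² = 3481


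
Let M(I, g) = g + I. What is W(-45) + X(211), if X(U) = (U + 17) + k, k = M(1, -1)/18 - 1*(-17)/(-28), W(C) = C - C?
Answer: 6367/28 ≈ 227.39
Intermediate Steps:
W(C) = 0
M(I, g) = I + g
k = -17/28 (k = (1 - 1)/18 - 1*(-17)/(-28) = 0*(1/18) + 17*(-1/28) = 0 - 17/28 = -17/28 ≈ -0.60714)
X(U) = 459/28 + U (X(U) = (U + 17) - 17/28 = (17 + U) - 17/28 = 459/28 + U)
W(-45) + X(211) = 0 + (459/28 + 211) = 0 + 6367/28 = 6367/28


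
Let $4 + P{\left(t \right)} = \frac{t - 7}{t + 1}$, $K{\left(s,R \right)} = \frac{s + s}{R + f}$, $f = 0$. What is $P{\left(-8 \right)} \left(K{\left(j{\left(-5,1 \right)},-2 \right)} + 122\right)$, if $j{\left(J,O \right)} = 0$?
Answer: $- \frac{1586}{7} \approx -226.57$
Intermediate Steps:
$K{\left(s,R \right)} = \frac{2 s}{R}$ ($K{\left(s,R \right)} = \frac{s + s}{R + 0} = \frac{2 s}{R}$)
$P{\left(t \right)} = -4 + \frac{-7 + t}{1 + t}$ ($P{\left(t \right)} = -4 + \frac{t - 7}{t + 1} = -4 + \frac{-7 + t}{1 + t}$)
$P{\left(-8 \right)} \left(K{\left(j{\left(-5,1 \right)},-2 \right)} + 122\right) = \frac{-11 - -24}{1 - 8} \left(2 \cdot 0 \frac{1}{-2} + 122\right) = \frac{-11 + 24}{-7} \left(2 \cdot 0 \left(- \frac{1}{2}\right) + 122\right) = \left(- \frac{1}{7}\right) 13 \left(0 + 122\right) = \left(- \frac{13}{7}\right) 122 = - \frac{1586}{7}$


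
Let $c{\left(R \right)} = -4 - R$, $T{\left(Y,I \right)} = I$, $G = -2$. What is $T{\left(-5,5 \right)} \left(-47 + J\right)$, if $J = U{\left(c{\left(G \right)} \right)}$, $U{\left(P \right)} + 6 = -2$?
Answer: $-275$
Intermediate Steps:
$U{\left(P \right)} = -8$ ($U{\left(P \right)} = -6 - 2 = -8$)
$J = -8$
$T{\left(-5,5 \right)} \left(-47 + J\right) = 5 \left(-47 - 8\right) = 5 \left(-55\right) = -275$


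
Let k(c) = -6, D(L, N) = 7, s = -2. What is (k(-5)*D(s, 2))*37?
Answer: -1554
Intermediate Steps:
(k(-5)*D(s, 2))*37 = -6*7*37 = -42*37 = -1554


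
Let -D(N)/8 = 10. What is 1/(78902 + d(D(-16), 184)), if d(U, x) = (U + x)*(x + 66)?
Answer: 1/104902 ≈ 9.5327e-6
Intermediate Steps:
D(N) = -80 (D(N) = -8*10 = -80)
d(U, x) = (66 + x)*(U + x) (d(U, x) = (U + x)*(66 + x) = (66 + x)*(U + x))
1/(78902 + d(D(-16), 184)) = 1/(78902 + (184² + 66*(-80) + 66*184 - 80*184)) = 1/(78902 + (33856 - 5280 + 12144 - 14720)) = 1/(78902 + 26000) = 1/104902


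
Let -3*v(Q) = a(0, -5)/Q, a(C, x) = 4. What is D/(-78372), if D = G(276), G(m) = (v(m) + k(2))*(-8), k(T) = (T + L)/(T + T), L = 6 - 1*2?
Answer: 619/4055751 ≈ 0.00015262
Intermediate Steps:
L = 4 (L = 6 - 2 = 4)
v(Q) = -4/(3*Q)
k(T) = (4 + T)/(2*T) (k(T) = (T + 4)/(T + T) = (4 + T)/((2*T)) = (4 + T)*(1/(2*T)) = (4 + T)/(2*T))
G(m) = -12 + 32/(3*m) (G(m) = (-4/(3*m) + (1/2)*(4 + 2)/2)*(-8) = (-4/(3*m) + (1/2)*(1/2)*6)*(-8) = (-4/(3*m) + 3/2)*(-8) = (3/2 - 4/(3*m))*(-8) = -12 + 32/(3*m))
D = -2476/207 (D = -12 + (32/3)/276 = -12 + (32/3)*(1/276) = -12 + 8/207 = -2476/207 ≈ -11.961)
D/(-78372) = -2476/207/(-78372) = -2476/207*(-1/78372) = 619/4055751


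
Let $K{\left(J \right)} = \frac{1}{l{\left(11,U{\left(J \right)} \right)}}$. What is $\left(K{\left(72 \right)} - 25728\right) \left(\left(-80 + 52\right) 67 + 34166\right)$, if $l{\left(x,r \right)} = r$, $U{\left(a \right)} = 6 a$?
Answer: $- \frac{179443521775}{216} \approx -8.3076 \cdot 10^{8}$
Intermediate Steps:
$K{\left(J \right)} = \frac{1}{6 J}$
$\left(K{\left(72 \right)} - 25728\right) \left(\left(-80 + 52\right) 67 + 34166\right) = \left(\frac{1}{6 \cdot 72} - 25728\right) \left(\left(-80 + 52\right) 67 + 34166\right) = \left(\frac{1}{6} \cdot \frac{1}{72} - 25728\right) \left(\left(-28\right) 67 + 34166\right) = \left(\frac{1}{432} - 25728\right) \left(-1876 + 34166\right) = \left(- \frac{11114495}{432}\right) 32290 = - \frac{179443521775}{216}$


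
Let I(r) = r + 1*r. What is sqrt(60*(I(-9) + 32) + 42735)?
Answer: 5*sqrt(1743) ≈ 208.75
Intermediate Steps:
I(r) = 2*r (I(r) = r + r = 2*r)
sqrt(60*(I(-9) + 32) + 42735) = sqrt(60*(2*(-9) + 32) + 42735) = sqrt(60*(-18 + 32) + 42735) = sqrt(60*14 + 42735) = sqrt(840 + 42735) = sqrt(43575) = 5*sqrt(1743)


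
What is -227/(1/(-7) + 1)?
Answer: -1589/6 ≈ -264.83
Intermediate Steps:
-227/(1/(-7) + 1) = -227/(-⅐ + 1) = -227/(6/7) = (7/6)*(-227) = -1589/6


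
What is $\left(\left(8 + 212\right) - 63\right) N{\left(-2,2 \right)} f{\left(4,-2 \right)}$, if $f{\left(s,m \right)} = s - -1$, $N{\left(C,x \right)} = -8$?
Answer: $-6280$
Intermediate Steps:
$f{\left(s,m \right)} = 1 + s$ ($f{\left(s,m \right)} = s + 1 = 1 + s$)
$\left(\left(8 + 212\right) - 63\right) N{\left(-2,2 \right)} f{\left(4,-2 \right)} = \left(\left(8 + 212\right) - 63\right) \left(- 8 \left(1 + 4\right)\right) = \left(220 - 63\right) \left(\left(-8\right) 5\right) = 157 \left(-40\right) = -6280$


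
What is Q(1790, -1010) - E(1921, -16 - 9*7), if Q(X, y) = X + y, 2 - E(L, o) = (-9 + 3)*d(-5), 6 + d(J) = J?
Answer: 844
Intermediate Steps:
d(J) = -6 + J
E(L, o) = -64 (E(L, o) = 2 - (-9 + 3)*(-6 - 5) = 2 - (-6)*(-11) = 2 - 1*66 = 2 - 66 = -64)
Q(1790, -1010) - E(1921, -16 - 9*7) = (1790 - 1010) - 1*(-64) = 780 + 64 = 844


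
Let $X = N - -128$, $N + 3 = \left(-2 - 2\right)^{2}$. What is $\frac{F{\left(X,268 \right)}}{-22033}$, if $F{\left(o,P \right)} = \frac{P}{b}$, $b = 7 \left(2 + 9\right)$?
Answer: $- \frac{268}{1696541} \approx -0.00015797$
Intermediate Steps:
$b = 77$ ($b = 7 \cdot 11 = 77$)
$N = 13$ ($N = -3 + \left(-2 - 2\right)^{2} = -3 + \left(-4\right)^{2} = -3 + 16 = 13$)
$X = 141$ ($X = 13 - -128 = 13 + 128 = 141$)
$F{\left(o,P \right)} = \frac{P}{77}$
$\frac{F{\left(X,268 \right)}}{-22033} = \frac{\frac{1}{77} \cdot 268}{-22033} = \frac{268}{77} \left(- \frac{1}{22033}\right) = - \frac{268}{1696541}$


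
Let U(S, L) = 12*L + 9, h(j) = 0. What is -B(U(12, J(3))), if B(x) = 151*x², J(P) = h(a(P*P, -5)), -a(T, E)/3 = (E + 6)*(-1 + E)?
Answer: -12231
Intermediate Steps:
a(T, E) = -3*(-1 + E)*(6 + E) (a(T, E) = -3*(E + 6)*(-1 + E) = -3*(6 + E)*(-1 + E) = -3*(-1 + E)*(6 + E))
J(P) = 0
U(S, L) = 9 + 12*L
-B(U(12, J(3))) = -151*(9 + 12*0)² = -151*(9 + 0)² = -151*9² = -151*81 = -1*12231 = -12231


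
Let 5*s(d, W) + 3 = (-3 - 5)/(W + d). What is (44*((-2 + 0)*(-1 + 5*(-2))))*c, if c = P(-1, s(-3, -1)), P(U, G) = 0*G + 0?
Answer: 0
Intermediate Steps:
s(d, W) = -⅗ - 8/(5*(W + d)) (s(d, W) = -⅗ + ((-3 - 5)/(W + d))/5 = -⅗ + (-8/(W + d))/5 = -⅗ - 8/(5*(W + d)))
P(U, G) = 0 (P(U, G) = 0 + 0 = 0)
c = 0
(44*((-2 + 0)*(-1 + 5*(-2))))*c = (44*((-2 + 0)*(-1 + 5*(-2))))*0 = (44*(-2*(-1 - 10)))*0 = (44*(-2*(-11)))*0 = (44*22)*0 = 968*0 = 0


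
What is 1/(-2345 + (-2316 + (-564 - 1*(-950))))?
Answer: -1/4275 ≈ -0.00023392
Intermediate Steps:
1/(-2345 + (-2316 + (-564 - 1*(-950)))) = 1/(-2345 + (-2316 + (-564 + 950))) = 1/(-2345 + (-2316 + 386)) = 1/(-2345 - 1930) = 1/(-4275) = -1/4275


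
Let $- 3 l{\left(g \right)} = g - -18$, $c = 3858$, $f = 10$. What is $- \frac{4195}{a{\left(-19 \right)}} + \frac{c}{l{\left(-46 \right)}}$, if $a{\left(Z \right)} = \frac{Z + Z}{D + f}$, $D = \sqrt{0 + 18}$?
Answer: $\frac{403603}{266} + \frac{12585 \sqrt{2}}{38} \approx 1985.7$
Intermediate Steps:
$D = 3 \sqrt{2}$ ($D = \sqrt{18} = 3 \sqrt{2} \approx 4.2426$)
$a{\left(Z \right)} = \frac{2 Z}{10 + 3 \sqrt{2}}$ ($a{\left(Z \right)} = \frac{Z + Z}{3 \sqrt{2} + 10} = \frac{2 Z}{10 + 3 \sqrt{2}}$)
$l{\left(g \right)} = -6 - \frac{g}{3}$ ($l{\left(g \right)} = - \frac{g - -18}{3} = - \frac{g + 18}{3} = - \frac{18 + g}{3} = -6 - \frac{g}{3}$)
$- \frac{4195}{a{\left(-19 \right)}} + \frac{c}{l{\left(-46 \right)}} = - \frac{4195}{\frac{10}{41} \left(-19\right) - - \frac{57 \sqrt{2}}{41}} + \frac{3858}{-6 - - \frac{46}{3}} = - \frac{4195}{- \frac{190}{41} + \frac{57 \sqrt{2}}{41}} + \frac{3858}{-6 + \frac{46}{3}} = - \frac{4195}{- \frac{190}{41} + \frac{57 \sqrt{2}}{41}} + \frac{3858}{\frac{28}{3}} = - \frac{4195}{- \frac{190}{41} + \frac{57 \sqrt{2}}{41}} + 3858 \cdot \frac{3}{28} = - \frac{4195}{- \frac{190}{41} + \frac{57 \sqrt{2}}{41}} + \frac{5787}{14} = \frac{5787}{14} - \frac{4195}{- \frac{190}{41} + \frac{57 \sqrt{2}}{41}}$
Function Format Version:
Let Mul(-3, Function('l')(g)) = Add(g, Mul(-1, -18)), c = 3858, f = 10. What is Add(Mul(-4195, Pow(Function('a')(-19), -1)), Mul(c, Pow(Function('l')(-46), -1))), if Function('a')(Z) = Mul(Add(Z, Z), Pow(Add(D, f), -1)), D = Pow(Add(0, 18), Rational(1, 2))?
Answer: Add(Rational(403603, 266), Mul(Rational(12585, 38), Pow(2, Rational(1, 2)))) ≈ 1985.7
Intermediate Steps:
D = Mul(3, Pow(2, Rational(1, 2))) (D = Pow(18, Rational(1, 2)) = Mul(3, Pow(2, Rational(1, 2))) ≈ 4.2426)
Function('a')(Z) = Mul(2, Z, Pow(Add(10, Mul(3, Pow(2, Rational(1, 2)))), -1)) (Function('a')(Z) = Mul(Add(Z, Z), Pow(Add(Mul(3, Pow(2, Rational(1, 2))), 10), -1)) = Mul(Mul(2, Z), Pow(Add(10, Mul(3, Pow(2, Rational(1, 2)))), -1)) = Mul(2, Z, Pow(Add(10, Mul(3, Pow(2, Rational(1, 2)))), -1)))
Function('l')(g) = Add(-6, Mul(Rational(-1, 3), g)) (Function('l')(g) = Mul(Rational(-1, 3), Add(g, Mul(-1, -18))) = Mul(Rational(-1, 3), Add(g, 18)) = Mul(Rational(-1, 3), Add(18, g)) = Add(-6, Mul(Rational(-1, 3), g)))
Add(Mul(-4195, Pow(Function('a')(-19), -1)), Mul(c, Pow(Function('l')(-46), -1))) = Add(Mul(-4195, Pow(Add(Mul(Rational(10, 41), -19), Mul(Rational(-3, 41), -19, Pow(2, Rational(1, 2)))), -1)), Mul(3858, Pow(Add(-6, Mul(Rational(-1, 3), -46)), -1))) = Add(Mul(-4195, Pow(Add(Rational(-190, 41), Mul(Rational(57, 41), Pow(2, Rational(1, 2)))), -1)), Mul(3858, Pow(Add(-6, Rational(46, 3)), -1))) = Add(Mul(-4195, Pow(Add(Rational(-190, 41), Mul(Rational(57, 41), Pow(2, Rational(1, 2)))), -1)), Mul(3858, Pow(Rational(28, 3), -1))) = Add(Mul(-4195, Pow(Add(Rational(-190, 41), Mul(Rational(57, 41), Pow(2, Rational(1, 2)))), -1)), Mul(3858, Rational(3, 28))) = Add(Mul(-4195, Pow(Add(Rational(-190, 41), Mul(Rational(57, 41), Pow(2, Rational(1, 2)))), -1)), Rational(5787, 14)) = Add(Rational(5787, 14), Mul(-4195, Pow(Add(Rational(-190, 41), Mul(Rational(57, 41), Pow(2, Rational(1, 2)))), -1)))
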